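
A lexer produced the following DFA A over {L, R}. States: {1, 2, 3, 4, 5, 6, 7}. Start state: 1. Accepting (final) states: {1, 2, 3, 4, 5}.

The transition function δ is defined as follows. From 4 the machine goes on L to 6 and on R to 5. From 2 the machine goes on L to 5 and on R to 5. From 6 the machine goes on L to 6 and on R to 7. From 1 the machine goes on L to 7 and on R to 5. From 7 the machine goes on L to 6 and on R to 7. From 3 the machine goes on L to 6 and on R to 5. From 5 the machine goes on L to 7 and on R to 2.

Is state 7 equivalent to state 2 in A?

No

First remove the unreachable states {3,4}; 5 states remain.
Initial partition by acceptance: {1,2,5} | {6,7}.
Refine {1,2,5} on symbol L: members go to different blocks, giving {1,5} and {2}.
Split {1,5} by δ(·,R) → {1} and {5}.
The partition is now stable with 4 blocks: {1} | {6,7} | {2} | {5}.
7 and 2 end up in different blocks, so they are distinguishable. For instance, the string 'ε' is accepted from only 2.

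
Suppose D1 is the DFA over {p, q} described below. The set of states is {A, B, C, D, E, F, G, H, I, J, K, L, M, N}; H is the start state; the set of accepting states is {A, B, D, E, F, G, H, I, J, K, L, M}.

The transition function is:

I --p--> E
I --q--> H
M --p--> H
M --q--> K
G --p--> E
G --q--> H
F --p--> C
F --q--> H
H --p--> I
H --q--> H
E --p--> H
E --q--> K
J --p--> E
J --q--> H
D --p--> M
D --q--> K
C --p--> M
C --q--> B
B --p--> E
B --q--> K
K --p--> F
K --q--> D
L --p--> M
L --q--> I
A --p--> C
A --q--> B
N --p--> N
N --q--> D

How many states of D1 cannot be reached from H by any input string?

BFS from H reaches {B, C, D, E, F, H, I, K, M}; the 5 state(s) A, G, J, L, N are never visited.

5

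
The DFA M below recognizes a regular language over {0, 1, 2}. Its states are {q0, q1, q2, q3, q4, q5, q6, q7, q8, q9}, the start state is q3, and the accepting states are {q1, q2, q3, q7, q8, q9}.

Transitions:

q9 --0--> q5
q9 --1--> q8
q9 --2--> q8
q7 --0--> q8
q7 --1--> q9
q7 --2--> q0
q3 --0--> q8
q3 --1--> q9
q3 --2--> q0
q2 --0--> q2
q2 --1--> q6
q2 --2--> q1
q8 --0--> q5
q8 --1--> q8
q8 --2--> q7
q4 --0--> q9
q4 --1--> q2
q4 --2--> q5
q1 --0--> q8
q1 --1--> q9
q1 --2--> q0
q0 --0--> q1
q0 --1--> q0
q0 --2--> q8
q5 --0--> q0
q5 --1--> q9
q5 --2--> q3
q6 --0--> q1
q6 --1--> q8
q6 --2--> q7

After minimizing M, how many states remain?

5

States {q2,q4,q6} cannot be reached from the start state, so discard them.
P0 = {q1,q3,q7,q8,q9} | {q0,q5}.
Refine {q1,q3,q7,q8,q9} on symbol 0: members go to different blocks, giving {q1,q3,q7} and {q8,q9}.
On input 0, block {q0,q5} splits into {q0} and {q5}.
Split {q8,q9} by δ(·,2) → {q8} and {q9}.
Stable partition: {q1,q3,q7} | {q0} | {q8} | {q5} | {q9} — 5 equivalence classes.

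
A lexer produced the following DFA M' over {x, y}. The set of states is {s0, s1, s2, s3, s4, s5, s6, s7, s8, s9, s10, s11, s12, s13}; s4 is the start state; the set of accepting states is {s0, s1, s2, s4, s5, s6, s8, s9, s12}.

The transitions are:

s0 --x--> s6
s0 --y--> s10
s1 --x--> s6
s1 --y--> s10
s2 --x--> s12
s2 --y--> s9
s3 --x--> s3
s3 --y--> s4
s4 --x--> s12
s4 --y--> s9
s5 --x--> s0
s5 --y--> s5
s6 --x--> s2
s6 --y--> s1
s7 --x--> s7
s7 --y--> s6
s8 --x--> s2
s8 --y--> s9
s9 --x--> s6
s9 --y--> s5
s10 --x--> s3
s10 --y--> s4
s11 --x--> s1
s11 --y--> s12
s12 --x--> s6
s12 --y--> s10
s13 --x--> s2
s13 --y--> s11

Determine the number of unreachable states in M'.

4

BFS from s4 reaches {s0, s1, s2, s3, s4, s5, s6, s9, s10, s12}; the 4 state(s) s7, s8, s11, s13 are never visited.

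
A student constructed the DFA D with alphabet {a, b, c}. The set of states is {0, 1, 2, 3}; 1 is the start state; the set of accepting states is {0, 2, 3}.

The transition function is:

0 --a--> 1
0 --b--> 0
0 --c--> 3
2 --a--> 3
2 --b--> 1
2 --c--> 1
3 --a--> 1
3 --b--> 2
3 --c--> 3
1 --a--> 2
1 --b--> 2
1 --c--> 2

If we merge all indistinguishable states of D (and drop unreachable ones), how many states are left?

3

First remove the unreachable states {0}; 3 states remain.
Initial partition by acceptance: {2,3} | {1}.
Refine {2,3} on symbol a: members go to different blocks, giving {2} and {3}.
No further refinement is possible. Final partition (3 blocks): {2} | {1} | {3}.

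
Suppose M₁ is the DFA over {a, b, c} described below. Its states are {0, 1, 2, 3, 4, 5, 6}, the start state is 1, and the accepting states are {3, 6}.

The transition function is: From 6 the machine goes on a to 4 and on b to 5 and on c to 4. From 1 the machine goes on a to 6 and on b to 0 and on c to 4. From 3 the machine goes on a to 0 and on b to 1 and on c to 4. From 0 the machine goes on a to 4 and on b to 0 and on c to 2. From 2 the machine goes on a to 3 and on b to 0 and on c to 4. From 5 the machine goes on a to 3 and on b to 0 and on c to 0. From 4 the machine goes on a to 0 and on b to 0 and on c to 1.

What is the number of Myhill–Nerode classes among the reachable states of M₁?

3

All states are reachable from the start state.
Start with accepting vs non-accepting: {3,6} | {0,1,2,4,5}.
Split {0,1,2,4,5} by δ(·,a) → {1,2,5} and {0,4}.
The partition is now stable with 3 blocks: {3,6} | {1,2,5} | {0,4}.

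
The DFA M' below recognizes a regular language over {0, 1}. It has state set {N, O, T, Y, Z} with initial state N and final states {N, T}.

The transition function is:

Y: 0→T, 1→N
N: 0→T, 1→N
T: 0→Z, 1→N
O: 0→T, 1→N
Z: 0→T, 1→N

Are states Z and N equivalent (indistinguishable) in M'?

No

States {O,Y} cannot be reached from the start state, so discard them.
P0 = {N,T} | {Z}.
On input 0, block {N,T} splits into {N} and {T}.
No further refinement is possible. Final partition (3 blocks): {N} | {Z} | {T}.
Z and N end up in different blocks, so they are distinguishable. For instance, the string 'ε' is accepted from only N.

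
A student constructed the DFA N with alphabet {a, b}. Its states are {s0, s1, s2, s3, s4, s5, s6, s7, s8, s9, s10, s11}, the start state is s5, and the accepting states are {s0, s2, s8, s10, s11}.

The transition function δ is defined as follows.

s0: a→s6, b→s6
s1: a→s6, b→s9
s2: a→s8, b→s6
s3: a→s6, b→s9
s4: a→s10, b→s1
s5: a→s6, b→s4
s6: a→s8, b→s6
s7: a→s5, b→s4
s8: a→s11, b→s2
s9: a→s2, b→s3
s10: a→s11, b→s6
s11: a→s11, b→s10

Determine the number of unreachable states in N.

2

No path from s5 leads to s0, s7; the other 10 states are all reachable.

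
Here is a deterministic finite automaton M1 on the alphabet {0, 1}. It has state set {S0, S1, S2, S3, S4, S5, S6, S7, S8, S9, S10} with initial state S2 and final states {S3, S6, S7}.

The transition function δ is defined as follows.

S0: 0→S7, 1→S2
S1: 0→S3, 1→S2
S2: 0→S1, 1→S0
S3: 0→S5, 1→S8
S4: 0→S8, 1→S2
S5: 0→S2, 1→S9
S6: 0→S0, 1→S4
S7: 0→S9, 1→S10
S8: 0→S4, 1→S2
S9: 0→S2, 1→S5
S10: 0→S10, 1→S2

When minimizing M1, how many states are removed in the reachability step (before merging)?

No path from S2 leads to S6; the other 10 states are all reachable.

1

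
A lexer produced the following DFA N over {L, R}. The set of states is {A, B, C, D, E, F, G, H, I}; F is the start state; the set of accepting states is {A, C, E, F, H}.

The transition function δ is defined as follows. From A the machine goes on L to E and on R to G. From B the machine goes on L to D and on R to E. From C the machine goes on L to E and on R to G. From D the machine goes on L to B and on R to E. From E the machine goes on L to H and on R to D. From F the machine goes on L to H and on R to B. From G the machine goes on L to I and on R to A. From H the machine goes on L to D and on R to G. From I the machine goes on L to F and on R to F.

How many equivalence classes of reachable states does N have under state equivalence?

Reachable states from the start: {A,B,D,E,F,G,H,I}. Unreachable: {C} — drop them.
Initial partition by acceptance: {A,E,F,H} | {B,D,G,I}.
On input L, block {A,E,F,H} splits into {A,E,F} and {H}.
Refine {A,E,F} on symbol L: members go to different blocks, giving {E,F} and {A}.
On input L, block {B,D,G,I} splits into {B,D,G} and {I}.
Refine {B,D,G} on symbol L: members go to different blocks, giving {B,D} and {G}.
No further refinement is possible. Final partition (6 blocks): {E,F} | {B,D} | {H} | {A} | {I} | {G}.

6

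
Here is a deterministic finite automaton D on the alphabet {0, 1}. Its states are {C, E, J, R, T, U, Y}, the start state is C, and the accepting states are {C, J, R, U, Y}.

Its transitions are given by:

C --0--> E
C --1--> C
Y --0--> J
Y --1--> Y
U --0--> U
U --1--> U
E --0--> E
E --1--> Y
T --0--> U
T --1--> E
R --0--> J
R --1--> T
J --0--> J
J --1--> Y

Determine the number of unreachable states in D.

3

BFS from C reaches {C, E, J, Y}; the 3 state(s) R, T, U are never visited.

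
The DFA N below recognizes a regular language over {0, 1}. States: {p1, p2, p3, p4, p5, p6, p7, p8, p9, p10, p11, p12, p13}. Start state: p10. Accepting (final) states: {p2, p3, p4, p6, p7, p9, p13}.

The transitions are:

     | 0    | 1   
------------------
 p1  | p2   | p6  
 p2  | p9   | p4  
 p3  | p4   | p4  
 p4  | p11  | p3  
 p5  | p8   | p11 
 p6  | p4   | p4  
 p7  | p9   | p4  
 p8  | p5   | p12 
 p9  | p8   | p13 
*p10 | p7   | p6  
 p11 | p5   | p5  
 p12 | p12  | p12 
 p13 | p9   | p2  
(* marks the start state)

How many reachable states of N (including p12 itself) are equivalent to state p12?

4

First remove the unreachable states {p1}; 12 states remain.
P0 = {p2,p3,p4,p6,p7,p9,p13} | {p5,p8,p10,p11,p12}.
On input 0, block {p2,p3,p4,p6,p7,p9,p13} splits into {p2,p3,p6,p7,p13} and {p4,p9}.
Split {p2,p3,p6,p7,p13} by δ(·,1) → {p2,p3,p6,p7} and {p13}.
Refine {p5,p8,p10,p11,p12} on symbol 0: members go to different blocks, giving {p5,p8,p11,p12} and {p10}.
On input 1, block {p4,p9} splits into {p4} and {p9}.
On input 0, block {p2,p3,p6,p7} splits into {p2,p7} and {p3,p6}.
Stable partition: {p2,p7} | {p5,p8,p11,p12} | {p4} | {p13} | {p10} | {p9} | {p3,p6} — 7 equivalence classes.
The equivalence class containing p12 is {p5,p8,p11,p12}, of size 4.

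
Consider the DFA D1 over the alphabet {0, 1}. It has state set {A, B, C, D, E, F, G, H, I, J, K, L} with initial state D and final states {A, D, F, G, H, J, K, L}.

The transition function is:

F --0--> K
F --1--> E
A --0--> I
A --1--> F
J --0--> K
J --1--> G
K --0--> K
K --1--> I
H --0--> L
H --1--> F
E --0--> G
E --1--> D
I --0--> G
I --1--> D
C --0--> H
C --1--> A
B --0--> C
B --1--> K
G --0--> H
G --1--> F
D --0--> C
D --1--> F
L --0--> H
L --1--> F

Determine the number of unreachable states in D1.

2

No path from D leads to B, J; the other 10 states are all reachable.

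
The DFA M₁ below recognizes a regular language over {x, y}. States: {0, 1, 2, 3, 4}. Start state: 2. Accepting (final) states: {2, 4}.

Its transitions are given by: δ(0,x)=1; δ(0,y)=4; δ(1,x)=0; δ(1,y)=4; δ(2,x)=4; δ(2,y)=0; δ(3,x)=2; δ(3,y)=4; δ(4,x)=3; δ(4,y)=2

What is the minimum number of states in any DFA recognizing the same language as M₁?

Initial partition by acceptance: {2,4} | {0,1,3}.
Split {2,4} by δ(·,x) → {2} and {4}.
On input x, block {0,1,3} splits into {0,1} and {3}.
No further refinement is possible. Final partition (4 blocks): {2} | {0,1} | {4} | {3}.

4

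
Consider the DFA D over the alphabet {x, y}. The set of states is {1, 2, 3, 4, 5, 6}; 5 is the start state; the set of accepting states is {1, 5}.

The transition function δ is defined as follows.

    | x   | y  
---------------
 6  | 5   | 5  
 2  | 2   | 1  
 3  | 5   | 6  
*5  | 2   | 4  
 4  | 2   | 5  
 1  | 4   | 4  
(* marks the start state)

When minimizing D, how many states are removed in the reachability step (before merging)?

2

Starting at 5 and following transitions, the reachable set is {1, 2, 4, 5}. That leaves 3, 6 unreachable — 2 in total.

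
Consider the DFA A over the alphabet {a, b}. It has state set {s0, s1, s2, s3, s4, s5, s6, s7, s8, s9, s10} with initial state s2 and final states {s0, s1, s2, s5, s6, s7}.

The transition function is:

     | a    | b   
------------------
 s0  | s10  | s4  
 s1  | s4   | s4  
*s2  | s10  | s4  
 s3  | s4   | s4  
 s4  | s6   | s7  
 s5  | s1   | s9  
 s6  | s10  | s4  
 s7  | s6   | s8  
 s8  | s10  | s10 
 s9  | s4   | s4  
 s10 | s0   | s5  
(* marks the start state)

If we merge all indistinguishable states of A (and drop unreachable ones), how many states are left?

4

Reachable states from the start: {s0,s1,s2,s4,s5,s6,s7,s8,s9,s10}. Unreachable: {s3} — drop them.
Start with accepting vs non-accepting: {s0,s1,s2,s5,s6,s7} | {s4,s8,s9,s10}.
Refine {s0,s1,s2,s5,s6,s7} on symbol a: members go to different blocks, giving {s0,s1,s2,s6} and {s5,s7}.
Split {s4,s8,s9,s10} by δ(·,a) → {s4,s10} and {s8,s9}.
No further refinement is possible. Final partition (4 blocks): {s0,s1,s2,s6} | {s4,s10} | {s5,s7} | {s8,s9}.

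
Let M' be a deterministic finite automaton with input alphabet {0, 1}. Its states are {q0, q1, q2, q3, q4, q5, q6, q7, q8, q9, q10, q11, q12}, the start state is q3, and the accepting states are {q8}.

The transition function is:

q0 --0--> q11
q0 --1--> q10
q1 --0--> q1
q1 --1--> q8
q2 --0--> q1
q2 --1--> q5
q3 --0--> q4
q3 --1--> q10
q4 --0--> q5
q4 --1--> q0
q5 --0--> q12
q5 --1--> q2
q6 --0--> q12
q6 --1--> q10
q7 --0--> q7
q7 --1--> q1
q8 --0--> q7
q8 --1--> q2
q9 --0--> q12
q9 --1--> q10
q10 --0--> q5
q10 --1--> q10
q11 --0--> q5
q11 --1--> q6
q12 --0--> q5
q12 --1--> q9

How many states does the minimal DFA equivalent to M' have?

8

Every state is reachable, so we keep all 13.
Start with accepting vs non-accepting: {q8} | {q0,q1,q2,q3,q4,q5,q6,q7,q9,q10,q11,q12}.
Split {q0,q1,q2,q3,q4,q5,q6,q7,q9,q10,q11,q12} by δ(·,1) → {q0,q2,q3,q4,q5,q6,q7,q9,q10,q11,q12} and {q1}.
Refine {q0,q2,q3,q4,q5,q6,q7,q9,q10,q11,q12} on symbol 0: members go to different blocks, giving {q0,q3,q4,q5,q6,q7,q9,q10,q11,q12} and {q2}.
Split {q0,q3,q4,q5,q6,q7,q9,q10,q11,q12} by δ(·,1) → {q0,q3,q4,q6,q9,q10,q11,q12} and {q5} and {q7}.
Refine {q0,q3,q4,q6,q9,q10,q11,q12} on symbol 0: members go to different blocks, giving {q0,q3,q6,q9} and {q4,q10,q11,q12}.
Refine {q4,q10,q11,q12} on symbol 1: members go to different blocks, giving {q4,q11,q12} and {q10}.
Stable partition: {q8} | {q0,q3,q6,q9} | {q1} | {q2} | {q5} | {q7} | {q4,q11,q12} | {q10} — 8 equivalence classes.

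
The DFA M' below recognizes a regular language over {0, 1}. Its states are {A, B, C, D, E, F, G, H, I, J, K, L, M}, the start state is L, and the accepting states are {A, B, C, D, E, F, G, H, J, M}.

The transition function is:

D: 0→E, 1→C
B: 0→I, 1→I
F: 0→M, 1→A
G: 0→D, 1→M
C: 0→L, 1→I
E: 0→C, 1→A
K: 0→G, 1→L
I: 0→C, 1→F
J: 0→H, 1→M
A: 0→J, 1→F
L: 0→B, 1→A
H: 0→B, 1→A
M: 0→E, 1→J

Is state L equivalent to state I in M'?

States {D,G,K} cannot be reached from the start state, so discard them.
P0 = {A,B,C,E,F,H,J,M} | {I,L}.
Refine {A,B,C,E,F,H,J,M} on symbol 0: members go to different blocks, giving {A,E,F,H,J,M} and {B,C}.
Refine {A,E,F,H,J,M} on symbol 0: members go to different blocks, giving {A,F,J,M} and {E,H}.
Split {A,F,J,M} by δ(·,0) → {A,F} and {J,M}.
The partition is now stable with 5 blocks: {A,F} | {I,L} | {B,C} | {E,H} | {J,M}.
L and I lie in the same block of the stable partition, so they are equivalent — no string distinguishes them.

Yes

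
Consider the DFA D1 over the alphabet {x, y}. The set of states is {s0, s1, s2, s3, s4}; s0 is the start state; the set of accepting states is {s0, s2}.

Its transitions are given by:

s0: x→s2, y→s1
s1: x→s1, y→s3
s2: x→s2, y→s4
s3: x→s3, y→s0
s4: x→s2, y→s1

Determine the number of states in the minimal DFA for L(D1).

Every state is reachable, so we keep all 5.
Initial partition by acceptance: {s0,s2} | {s1,s3,s4}.
Split {s1,s3,s4} by δ(·,x) → {s1,s3} and {s4}.
Refine {s0,s2} on symbol y: members go to different blocks, giving {s0} and {s2}.
Refine {s1,s3} on symbol y: members go to different blocks, giving {s1} and {s3}.
Stable partition: {s0} | {s1} | {s4} | {s2} | {s3} — 5 equivalence classes.

5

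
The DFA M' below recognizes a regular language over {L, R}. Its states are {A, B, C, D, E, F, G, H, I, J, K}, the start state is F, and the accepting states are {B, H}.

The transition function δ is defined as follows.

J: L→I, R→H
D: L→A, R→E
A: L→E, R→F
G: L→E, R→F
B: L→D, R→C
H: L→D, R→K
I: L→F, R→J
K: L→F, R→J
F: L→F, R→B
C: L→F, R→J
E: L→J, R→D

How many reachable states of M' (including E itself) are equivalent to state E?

1

States {G} cannot be reached from the start state, so discard them.
Start with accepting vs non-accepting: {B,H} | {A,C,D,E,F,I,J,K}.
Split {A,C,D,E,F,I,J,K} by δ(·,R) → {A,C,D,E,I,K} and {F,J}.
Refine {A,C,D,E,I,K} on symbol L: members go to different blocks, giving {C,E,I,K} and {A,D}.
On input R, block {C,E,I,K} splits into {C,I,K} and {E}.
Refine {F,J} on symbol L: members go to different blocks, giving {F} and {J}.
Split {A,D} by δ(·,L) → {A} and {D}.
Stable partition: {B,H} | {C,I,K} | {F} | {A} | {E} | {J} | {D} — 7 equivalence classes.
State E belongs to the block {E}, which has 1 states.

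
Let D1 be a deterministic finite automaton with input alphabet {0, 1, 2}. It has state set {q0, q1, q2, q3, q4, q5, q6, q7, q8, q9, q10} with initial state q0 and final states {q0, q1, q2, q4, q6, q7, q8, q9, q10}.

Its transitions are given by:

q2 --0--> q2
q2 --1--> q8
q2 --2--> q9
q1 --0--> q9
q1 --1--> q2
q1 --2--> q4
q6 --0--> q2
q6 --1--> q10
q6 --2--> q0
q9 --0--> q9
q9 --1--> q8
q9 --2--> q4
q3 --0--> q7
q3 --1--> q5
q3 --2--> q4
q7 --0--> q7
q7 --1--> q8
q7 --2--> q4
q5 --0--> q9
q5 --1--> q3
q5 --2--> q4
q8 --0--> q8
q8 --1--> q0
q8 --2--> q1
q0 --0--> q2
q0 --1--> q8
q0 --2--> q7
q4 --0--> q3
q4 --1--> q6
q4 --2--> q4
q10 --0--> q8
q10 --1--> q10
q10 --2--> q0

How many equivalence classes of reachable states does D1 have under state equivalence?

Every state is reachable, so we keep all 11.
Start with accepting vs non-accepting: {q0,q1,q2,q4,q6,q7,q8,q9,q10} | {q3,q5}.
On input 0, block {q0,q1,q2,q4,q6,q7,q8,q9,q10} splits into {q0,q1,q2,q6,q7,q8,q9,q10} and {q4}.
Split {q0,q1,q2,q6,q7,q8,q9,q10} by δ(·,2) → {q0,q2,q6,q8,q10} and {q1,q7,q9}.
Refine {q0,q2,q6,q8,q10} on symbol 2: members go to different blocks, giving {q0,q2,q8} and {q6,q10}.
Stable partition: {q0,q2,q8} | {q3,q5} | {q4} | {q1,q7,q9} | {q6,q10} — 5 equivalence classes.

5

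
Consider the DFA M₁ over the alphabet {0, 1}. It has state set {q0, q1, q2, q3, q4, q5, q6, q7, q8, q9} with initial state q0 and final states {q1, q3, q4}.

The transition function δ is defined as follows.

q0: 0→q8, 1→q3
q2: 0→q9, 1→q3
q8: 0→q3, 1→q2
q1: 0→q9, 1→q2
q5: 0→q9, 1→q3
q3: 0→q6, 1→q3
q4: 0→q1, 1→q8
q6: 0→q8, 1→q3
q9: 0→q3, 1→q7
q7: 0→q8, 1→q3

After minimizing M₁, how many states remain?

3

First remove the unreachable states {q1,q4,q5}; 7 states remain.
P0 = {q3} | {q0,q2,q6,q7,q8,q9}.
On input 0, block {q0,q2,q6,q7,q8,q9} splits into {q0,q2,q6,q7} and {q8,q9}.
Stable partition: {q3} | {q0,q2,q6,q7} | {q8,q9} — 3 equivalence classes.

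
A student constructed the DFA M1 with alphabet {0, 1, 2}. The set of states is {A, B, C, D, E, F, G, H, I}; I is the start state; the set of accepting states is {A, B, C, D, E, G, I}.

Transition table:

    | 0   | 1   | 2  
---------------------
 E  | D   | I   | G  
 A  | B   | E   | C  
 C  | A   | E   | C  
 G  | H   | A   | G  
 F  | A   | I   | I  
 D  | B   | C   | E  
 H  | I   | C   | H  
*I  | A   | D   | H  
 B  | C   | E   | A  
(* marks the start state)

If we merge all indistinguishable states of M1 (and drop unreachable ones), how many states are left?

First remove the unreachable states {F}; 8 states remain.
Initial partition by acceptance: {A,B,C,D,E,G,I} | {H}.
Refine {A,B,C,D,E,G,I} on symbol 0: members go to different blocks, giving {A,B,C,D,E,I} and {G}.
Split {A,B,C,D,E,I} by δ(·,2) → {A,B,C,D} and {E} and {I}.
Refine {A,B,C,D} on symbol 1: members go to different blocks, giving {A,B,C} and {D}.
Stable partition: {A,B,C} | {H} | {G} | {E} | {I} | {D} — 6 equivalence classes.

6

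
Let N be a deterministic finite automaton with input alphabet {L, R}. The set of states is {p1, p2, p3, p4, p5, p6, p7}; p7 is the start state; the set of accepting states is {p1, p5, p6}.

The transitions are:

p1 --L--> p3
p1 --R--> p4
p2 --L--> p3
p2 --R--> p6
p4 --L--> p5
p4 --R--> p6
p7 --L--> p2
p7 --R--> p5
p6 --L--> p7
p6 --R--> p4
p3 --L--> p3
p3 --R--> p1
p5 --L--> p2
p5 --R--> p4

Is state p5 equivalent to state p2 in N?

No

Start with accepting vs non-accepting: {p1,p5,p6} | {p2,p3,p4,p7}.
Refine {p2,p3,p4,p7} on symbol L: members go to different blocks, giving {p2,p3,p7} and {p4}.
Stable partition: {p1,p5,p6} | {p2,p3,p7} | {p4} — 3 equivalence classes.
p5 and p2 end up in different blocks, so they are distinguishable. For instance, the string 'ε' is accepted from only p5.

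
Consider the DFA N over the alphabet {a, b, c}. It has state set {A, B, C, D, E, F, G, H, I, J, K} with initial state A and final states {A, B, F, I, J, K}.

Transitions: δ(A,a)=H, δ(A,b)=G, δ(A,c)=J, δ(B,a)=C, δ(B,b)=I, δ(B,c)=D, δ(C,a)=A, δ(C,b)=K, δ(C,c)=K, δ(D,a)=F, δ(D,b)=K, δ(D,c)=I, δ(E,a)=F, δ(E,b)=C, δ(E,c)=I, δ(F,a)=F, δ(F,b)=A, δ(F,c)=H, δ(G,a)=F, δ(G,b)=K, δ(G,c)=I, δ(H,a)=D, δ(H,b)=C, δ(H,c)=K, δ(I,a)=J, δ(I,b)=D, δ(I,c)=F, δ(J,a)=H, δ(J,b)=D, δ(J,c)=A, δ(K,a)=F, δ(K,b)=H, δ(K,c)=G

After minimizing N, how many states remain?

7

Reachable states from the start: {A,C,D,F,G,H,I,J,K}. Unreachable: {B,E} — drop them.
P0 = {A,F,I,J,K} | {C,D,G,H}.
Split {A,F,I,J,K} by δ(·,a) → {F,I,K} and {A,J}.
Split {F,I,K} by δ(·,a) → {F,K} and {I}.
On input b, block {F,K} splits into {F} and {K}.
Split {C,D,G,H} by δ(·,a) → {D,G} and {C} and {H}.
The partition is now stable with 7 blocks: {F} | {D,G} | {A,J} | {I} | {K} | {C} | {H}.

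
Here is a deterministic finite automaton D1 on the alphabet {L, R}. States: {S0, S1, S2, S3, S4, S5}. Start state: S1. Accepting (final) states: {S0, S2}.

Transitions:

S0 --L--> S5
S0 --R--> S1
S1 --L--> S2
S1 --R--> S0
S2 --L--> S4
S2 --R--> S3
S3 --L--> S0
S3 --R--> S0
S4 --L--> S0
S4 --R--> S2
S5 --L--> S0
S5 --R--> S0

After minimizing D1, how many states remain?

Every state is reachable, so we keep all 6.
Start with accepting vs non-accepting: {S0,S2} | {S1,S3,S4,S5}.
No further refinement is possible. Final partition (2 blocks): {S0,S2} | {S1,S3,S4,S5}.

2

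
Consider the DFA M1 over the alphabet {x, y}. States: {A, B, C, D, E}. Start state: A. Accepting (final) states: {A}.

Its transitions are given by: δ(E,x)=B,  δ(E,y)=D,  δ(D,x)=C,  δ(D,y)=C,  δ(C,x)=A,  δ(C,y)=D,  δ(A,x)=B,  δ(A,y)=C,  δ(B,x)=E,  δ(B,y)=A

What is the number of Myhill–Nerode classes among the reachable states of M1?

Every state is reachable, so we keep all 5.
P0 = {A} | {B,C,D,E}.
On input x, block {B,C,D,E} splits into {B,D,E} and {C}.
Refine {B,D,E} on symbol x: members go to different blocks, giving {B,E} and {D}.
On input y, block {B,E} splits into {B} and {E}.
Stable partition: {A} | {B} | {C} | {D} | {E} — 5 equivalence classes.

5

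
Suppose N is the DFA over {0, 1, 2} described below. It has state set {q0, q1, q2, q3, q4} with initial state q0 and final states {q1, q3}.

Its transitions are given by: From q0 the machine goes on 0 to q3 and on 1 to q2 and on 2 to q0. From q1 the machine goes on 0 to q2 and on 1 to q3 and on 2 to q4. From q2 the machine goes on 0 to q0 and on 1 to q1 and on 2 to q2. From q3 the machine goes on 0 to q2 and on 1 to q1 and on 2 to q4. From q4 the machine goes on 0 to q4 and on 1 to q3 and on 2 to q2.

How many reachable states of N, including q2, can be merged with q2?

1

All states are reachable from the start state.
P0 = {q1,q3} | {q0,q2,q4}.
Refine {q0,q2,q4} on symbol 0: members go to different blocks, giving {q2,q4} and {q0}.
Split {q2,q4} by δ(·,0) → {q2} and {q4}.
No further refinement is possible. Final partition (4 blocks): {q1,q3} | {q2} | {q0} | {q4}.
State q2 belongs to the block {q2}, which has 1 states.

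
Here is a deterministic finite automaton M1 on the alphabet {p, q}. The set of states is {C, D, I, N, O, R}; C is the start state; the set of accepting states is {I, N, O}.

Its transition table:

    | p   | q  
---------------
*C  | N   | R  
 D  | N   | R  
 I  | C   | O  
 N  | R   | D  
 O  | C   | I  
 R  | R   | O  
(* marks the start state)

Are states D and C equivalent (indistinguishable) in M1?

Yes

Every state is reachable, so we keep all 6.
P0 = {I,N,O} | {C,D,R}.
On input q, block {I,N,O} splits into {I,O} and {N}.
Refine {C,D,R} on symbol p: members go to different blocks, giving {C,D} and {R}.
The partition is now stable with 4 blocks: {I,O} | {C,D} | {N} | {R}.
D and C lie in the same block of the stable partition, so they are equivalent — no string distinguishes them.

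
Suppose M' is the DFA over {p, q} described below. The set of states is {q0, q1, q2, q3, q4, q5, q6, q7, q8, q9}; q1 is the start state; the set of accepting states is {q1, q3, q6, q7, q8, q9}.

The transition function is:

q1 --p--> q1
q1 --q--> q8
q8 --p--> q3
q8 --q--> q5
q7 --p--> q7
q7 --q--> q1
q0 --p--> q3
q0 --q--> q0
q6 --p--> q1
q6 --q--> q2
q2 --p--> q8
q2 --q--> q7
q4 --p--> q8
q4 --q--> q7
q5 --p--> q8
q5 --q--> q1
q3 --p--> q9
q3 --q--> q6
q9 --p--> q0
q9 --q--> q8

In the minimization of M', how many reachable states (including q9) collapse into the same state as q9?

1

First remove the unreachable states {q4}; 9 states remain.
Start with accepting vs non-accepting: {q1,q3,q6,q7,q8,q9} | {q0,q2,q5}.
Split {q1,q3,q6,q7,q8,q9} by δ(·,p) → {q1,q3,q6,q7,q8} and {q9}.
Split {q1,q3,q6,q7,q8} by δ(·,p) → {q1,q6,q7,q8} and {q3}.
Refine {q1,q6,q7,q8} on symbol p: members go to different blocks, giving {q1,q6,q7} and {q8}.
Refine {q1,q6,q7} on symbol q: members go to different blocks, giving {q1} and {q6} and {q7}.
Refine {q0,q2,q5} on symbol p: members go to different blocks, giving {q2,q5} and {q0}.
Split {q2,q5} by δ(·,q) → {q2} and {q5}.
The partition is now stable with 9 blocks: {q1} | {q2} | {q9} | {q3} | {q8} | {q6} | {q7} | {q0} | {q5}.
The equivalence class containing q9 is {q9}, of size 1.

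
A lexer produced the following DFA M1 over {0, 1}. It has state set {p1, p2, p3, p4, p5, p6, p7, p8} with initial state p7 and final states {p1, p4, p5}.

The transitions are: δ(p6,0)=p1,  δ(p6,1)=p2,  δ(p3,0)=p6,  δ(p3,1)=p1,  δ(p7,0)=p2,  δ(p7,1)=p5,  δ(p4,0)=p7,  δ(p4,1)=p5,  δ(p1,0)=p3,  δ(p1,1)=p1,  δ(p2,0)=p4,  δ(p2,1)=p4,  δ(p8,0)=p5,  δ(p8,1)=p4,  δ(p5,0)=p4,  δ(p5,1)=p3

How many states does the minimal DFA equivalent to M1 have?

States {p8} cannot be reached from the start state, so discard them.
Start with accepting vs non-accepting: {p1,p4,p5} | {p2,p3,p6,p7}.
Split {p1,p4,p5} by δ(·,0) → {p1,p4} and {p5}.
Split {p1,p4} by δ(·,1) → {p1} and {p4}.
Split {p2,p3,p6,p7} by δ(·,0) → {p3,p7} and {p2} and {p6}.
Refine {p3,p7} on symbol 0: members go to different blocks, giving {p3} and {p7}.
The partition is now stable with 7 blocks: {p1} | {p3} | {p5} | {p4} | {p2} | {p6} | {p7}.

7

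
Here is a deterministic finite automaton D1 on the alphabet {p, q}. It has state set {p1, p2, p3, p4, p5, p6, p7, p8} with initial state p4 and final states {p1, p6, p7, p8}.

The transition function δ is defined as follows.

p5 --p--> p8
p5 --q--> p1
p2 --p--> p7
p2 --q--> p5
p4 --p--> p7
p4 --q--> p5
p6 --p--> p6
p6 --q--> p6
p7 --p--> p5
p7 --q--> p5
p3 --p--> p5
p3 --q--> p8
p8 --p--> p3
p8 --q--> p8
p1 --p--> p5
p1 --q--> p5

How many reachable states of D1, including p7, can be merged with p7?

States {p2,p6} cannot be reached from the start state, so discard them.
Initial partition by acceptance: {p1,p7,p8} | {p3,p4,p5}.
On input q, block {p1,p7,p8} splits into {p1,p7} and {p8}.
Refine {p3,p4,p5} on symbol p: members go to different blocks, giving {p3} and {p4} and {p5}.
Stable partition: {p1,p7} | {p3} | {p8} | {p4} | {p5} — 5 equivalence classes.
The equivalence class containing p7 is {p1,p7}, of size 2.

2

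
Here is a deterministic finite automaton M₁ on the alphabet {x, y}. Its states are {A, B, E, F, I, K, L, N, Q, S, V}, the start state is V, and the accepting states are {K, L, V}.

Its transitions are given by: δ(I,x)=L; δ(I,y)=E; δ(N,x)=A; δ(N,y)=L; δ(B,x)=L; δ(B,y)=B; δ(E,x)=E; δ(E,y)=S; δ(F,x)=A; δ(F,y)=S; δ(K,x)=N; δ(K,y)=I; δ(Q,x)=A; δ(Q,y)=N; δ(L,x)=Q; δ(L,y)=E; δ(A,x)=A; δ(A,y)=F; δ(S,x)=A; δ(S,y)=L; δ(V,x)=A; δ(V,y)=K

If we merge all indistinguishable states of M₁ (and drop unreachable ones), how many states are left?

8

First remove the unreachable states {B}; 10 states remain.
Start with accepting vs non-accepting: {K,L,V} | {A,E,F,I,N,Q,S}.
Refine {K,L,V} on symbol y: members go to different blocks, giving {K,L} and {V}.
Refine {A,E,F,I,N,Q,S} on symbol x: members go to different blocks, giving {A,E,F,N,Q,S} and {I}.
Split {K,L} by δ(·,y) → {L} and {K}.
Split {A,E,F,N,Q,S} by δ(·,y) → {A,E,F,Q} and {N,S}.
Split {A,E,F,Q} by δ(·,y) → {E,F,Q} and {A}.
Refine {E,F,Q} on symbol x: members go to different blocks, giving {F,Q} and {E}.
No further refinement is possible. Final partition (8 blocks): {L} | {F,Q} | {V} | {I} | {K} | {N,S} | {A} | {E}.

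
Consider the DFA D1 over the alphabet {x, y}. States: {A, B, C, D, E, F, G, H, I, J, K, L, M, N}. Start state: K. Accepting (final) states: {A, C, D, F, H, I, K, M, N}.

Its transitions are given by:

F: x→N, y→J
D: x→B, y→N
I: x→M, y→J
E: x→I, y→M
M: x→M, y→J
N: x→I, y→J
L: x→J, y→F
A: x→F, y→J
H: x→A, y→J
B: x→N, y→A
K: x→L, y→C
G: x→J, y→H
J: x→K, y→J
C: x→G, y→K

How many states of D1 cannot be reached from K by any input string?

No path from K leads to B, D, E; the other 11 states are all reachable.

3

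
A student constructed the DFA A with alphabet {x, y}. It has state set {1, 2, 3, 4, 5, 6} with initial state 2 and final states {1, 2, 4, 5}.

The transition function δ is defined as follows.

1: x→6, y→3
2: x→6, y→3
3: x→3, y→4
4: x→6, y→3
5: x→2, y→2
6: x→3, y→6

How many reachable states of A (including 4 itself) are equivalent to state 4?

States {1,5} cannot be reached from the start state, so discard them.
Start with accepting vs non-accepting: {2,4} | {3,6}.
Refine {3,6} on symbol y: members go to different blocks, giving {3} and {6}.
The partition is now stable with 3 blocks: {2,4} | {3} | {6}.
The equivalence class containing 4 is {2,4}, of size 2.

2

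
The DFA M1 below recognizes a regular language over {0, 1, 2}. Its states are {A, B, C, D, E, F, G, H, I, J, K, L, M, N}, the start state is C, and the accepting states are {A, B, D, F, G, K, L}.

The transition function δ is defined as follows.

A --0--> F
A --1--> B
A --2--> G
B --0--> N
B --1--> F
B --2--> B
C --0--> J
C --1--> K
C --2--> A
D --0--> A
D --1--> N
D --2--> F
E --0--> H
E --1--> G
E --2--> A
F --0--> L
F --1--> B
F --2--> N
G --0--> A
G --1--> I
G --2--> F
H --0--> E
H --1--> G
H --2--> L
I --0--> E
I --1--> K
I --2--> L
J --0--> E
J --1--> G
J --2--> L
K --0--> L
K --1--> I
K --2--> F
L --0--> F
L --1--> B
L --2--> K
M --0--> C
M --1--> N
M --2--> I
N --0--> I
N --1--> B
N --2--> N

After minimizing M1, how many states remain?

6

First remove the unreachable states {D,M}; 12 states remain.
Start with accepting vs non-accepting: {A,B,F,G,K,L} | {C,E,H,I,J,N}.
On input 0, block {A,B,F,G,K,L} splits into {A,F,G,K,L} and {B}.
On input 1, block {A,F,G,K,L} splits into {A,F,L} and {G,K}.
Split {A,F,L} by δ(·,2) → {A,L} and {F}.
On input 1, block {C,E,H,I,J,N} splits into {C,E,H,I,J} and {N}.
The partition is now stable with 6 blocks: {A,L} | {C,E,H,I,J} | {B} | {G,K} | {F} | {N}.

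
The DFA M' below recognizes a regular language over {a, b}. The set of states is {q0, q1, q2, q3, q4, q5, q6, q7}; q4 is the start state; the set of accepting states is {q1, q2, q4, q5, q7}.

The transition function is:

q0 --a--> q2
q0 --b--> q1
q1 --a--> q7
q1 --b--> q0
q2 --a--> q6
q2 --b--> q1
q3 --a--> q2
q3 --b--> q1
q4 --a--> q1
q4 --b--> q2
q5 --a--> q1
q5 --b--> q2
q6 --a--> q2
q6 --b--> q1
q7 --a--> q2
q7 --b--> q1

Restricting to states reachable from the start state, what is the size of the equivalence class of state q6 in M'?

States {q3,q5} cannot be reached from the start state, so discard them.
Initial partition by acceptance: {q1,q2,q4,q7} | {q0,q6}.
Refine {q1,q2,q4,q7} on symbol a: members go to different blocks, giving {q1,q4,q7} and {q2}.
On input a, block {q1,q4,q7} splits into {q1,q4} and {q7}.
Split {q1,q4} by δ(·,a) → {q1} and {q4}.
No further refinement is possible. Final partition (5 blocks): {q1} | {q0,q6} | {q2} | {q7} | {q4}.
State q6 belongs to the block {q0,q6}, which has 2 states.

2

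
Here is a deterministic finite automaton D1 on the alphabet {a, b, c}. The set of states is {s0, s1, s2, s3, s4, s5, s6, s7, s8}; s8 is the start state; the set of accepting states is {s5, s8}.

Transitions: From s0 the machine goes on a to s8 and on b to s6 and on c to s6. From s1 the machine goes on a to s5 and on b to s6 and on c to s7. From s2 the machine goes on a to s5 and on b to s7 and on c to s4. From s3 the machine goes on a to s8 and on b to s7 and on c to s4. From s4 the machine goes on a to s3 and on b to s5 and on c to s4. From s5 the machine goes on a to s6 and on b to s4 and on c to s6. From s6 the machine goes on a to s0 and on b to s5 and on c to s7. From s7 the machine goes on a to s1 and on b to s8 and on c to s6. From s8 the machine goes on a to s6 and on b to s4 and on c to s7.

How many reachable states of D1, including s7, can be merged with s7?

Reachable states from the start: {s0,s1,s3,s4,s5,s6,s7,s8}. Unreachable: {s2} — drop them.
Start with accepting vs non-accepting: {s5,s8} | {s0,s1,s3,s4,s6,s7}.
Refine {s0,s1,s3,s4,s6,s7} on symbol a: members go to different blocks, giving {s0,s1,s3} and {s4,s6,s7}.
Stable partition: {s5,s8} | {s0,s1,s3} | {s4,s6,s7} — 3 equivalence classes.
The equivalence class containing s7 is {s4,s6,s7}, of size 3.

3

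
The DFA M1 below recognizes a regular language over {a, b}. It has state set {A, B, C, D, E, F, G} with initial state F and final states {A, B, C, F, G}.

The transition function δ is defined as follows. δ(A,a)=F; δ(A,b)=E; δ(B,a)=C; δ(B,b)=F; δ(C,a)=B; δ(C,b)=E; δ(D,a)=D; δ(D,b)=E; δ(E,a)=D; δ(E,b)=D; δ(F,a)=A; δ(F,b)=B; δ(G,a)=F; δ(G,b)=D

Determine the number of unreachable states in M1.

BFS from F reaches {A, B, C, D, E, F}; the 1 state(s) G are never visited.

1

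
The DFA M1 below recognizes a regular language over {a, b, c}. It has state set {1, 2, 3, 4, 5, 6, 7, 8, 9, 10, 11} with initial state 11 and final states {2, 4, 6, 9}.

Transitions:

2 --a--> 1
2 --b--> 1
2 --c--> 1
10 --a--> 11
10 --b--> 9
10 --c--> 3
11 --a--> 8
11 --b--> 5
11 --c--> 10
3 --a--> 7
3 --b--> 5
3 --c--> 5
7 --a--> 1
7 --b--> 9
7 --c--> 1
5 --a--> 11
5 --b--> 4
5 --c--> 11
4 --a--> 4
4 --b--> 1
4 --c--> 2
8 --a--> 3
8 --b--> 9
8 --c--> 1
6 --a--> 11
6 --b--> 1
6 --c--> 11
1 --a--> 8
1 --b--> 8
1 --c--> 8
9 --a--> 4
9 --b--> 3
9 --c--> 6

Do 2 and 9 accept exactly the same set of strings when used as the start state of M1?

No

Every state is reachable, so we keep all 11.
Initial partition by acceptance: {2,4,6,9} | {1,3,5,7,8,10,11}.
Refine {2,4,6,9} on symbol a: members go to different blocks, giving {2,6} and {4,9}.
Split {1,3,5,7,8,10,11} by δ(·,b) → {5,7,8,10} and {1,3,11}.
The partition is now stable with 4 blocks: {2,6} | {5,7,8,10} | {4,9} | {1,3,11}.
2 and 9 end up in different blocks, so they are distinguishable. For instance, the string 'a' is accepted from only 9.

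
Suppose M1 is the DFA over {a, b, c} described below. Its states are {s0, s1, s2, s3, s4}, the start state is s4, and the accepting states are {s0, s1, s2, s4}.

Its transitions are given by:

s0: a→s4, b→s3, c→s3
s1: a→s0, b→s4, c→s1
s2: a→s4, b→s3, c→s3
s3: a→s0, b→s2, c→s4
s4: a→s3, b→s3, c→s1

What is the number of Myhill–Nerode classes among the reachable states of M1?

4

All states are reachable from the start state.
Initial partition by acceptance: {s0,s1,s2,s4} | {s3}.
On input a, block {s0,s1,s2,s4} splits into {s0,s1,s2} and {s4}.
On input a, block {s0,s1,s2} splits into {s0,s2} and {s1}.
The partition is now stable with 4 blocks: {s0,s2} | {s3} | {s4} | {s1}.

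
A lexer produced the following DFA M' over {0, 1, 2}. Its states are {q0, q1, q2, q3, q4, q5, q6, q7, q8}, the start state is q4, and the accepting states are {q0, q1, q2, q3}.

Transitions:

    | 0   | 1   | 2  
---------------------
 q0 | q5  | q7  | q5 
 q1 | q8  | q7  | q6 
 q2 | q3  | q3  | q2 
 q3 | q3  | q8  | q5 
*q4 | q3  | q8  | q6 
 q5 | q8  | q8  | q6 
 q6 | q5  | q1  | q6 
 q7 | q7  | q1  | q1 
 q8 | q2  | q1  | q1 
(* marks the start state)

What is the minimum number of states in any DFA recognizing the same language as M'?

First remove the unreachable states {q0}; 8 states remain.
Initial partition by acceptance: {q1,q2,q3} | {q4,q5,q6,q7,q8}.
Refine {q1,q2,q3} on symbol 0: members go to different blocks, giving {q2,q3} and {q1}.
Split {q2,q3} by δ(·,1) → {q2} and {q3}.
Refine {q4,q5,q6,q7,q8} on symbol 0: members go to different blocks, giving {q5,q6,q7} and {q4} and {q8}.
Split {q5,q6,q7} by δ(·,0) → {q6,q7} and {q5}.
Refine {q6,q7} on symbol 0: members go to different blocks, giving {q6} and {q7}.
No further refinement is possible. Final partition (8 blocks): {q2} | {q6} | {q1} | {q3} | {q4} | {q8} | {q5} | {q7}.

8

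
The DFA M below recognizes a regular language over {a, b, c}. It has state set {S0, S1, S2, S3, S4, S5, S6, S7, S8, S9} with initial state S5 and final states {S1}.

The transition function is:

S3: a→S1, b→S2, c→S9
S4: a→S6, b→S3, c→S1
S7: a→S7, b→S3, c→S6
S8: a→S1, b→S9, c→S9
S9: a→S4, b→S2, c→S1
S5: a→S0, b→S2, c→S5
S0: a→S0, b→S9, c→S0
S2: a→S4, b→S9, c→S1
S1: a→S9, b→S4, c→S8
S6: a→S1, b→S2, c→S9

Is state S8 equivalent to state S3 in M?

Yes

Reachable states from the start: {S0,S1,S2,S3,S4,S5,S6,S8,S9}. Unreachable: {S7} — drop them.
P0 = {S1} | {S0,S2,S3,S4,S5,S6,S8,S9}.
Refine {S0,S2,S3,S4,S5,S6,S8,S9} on symbol a: members go to different blocks, giving {S0,S2,S4,S5,S9} and {S3,S6,S8}.
Split {S0,S2,S4,S5,S9} by δ(·,a) → {S0,S2,S5,S9} and {S4}.
On input a, block {S0,S2,S5,S9} splits into {S0,S5} and {S2,S9}.
No further refinement is possible. Final partition (5 blocks): {S1} | {S0,S5} | {S3,S6,S8} | {S4} | {S2,S9}.
S8 and S3 lie in the same block of the stable partition, so they are equivalent — no string distinguishes them.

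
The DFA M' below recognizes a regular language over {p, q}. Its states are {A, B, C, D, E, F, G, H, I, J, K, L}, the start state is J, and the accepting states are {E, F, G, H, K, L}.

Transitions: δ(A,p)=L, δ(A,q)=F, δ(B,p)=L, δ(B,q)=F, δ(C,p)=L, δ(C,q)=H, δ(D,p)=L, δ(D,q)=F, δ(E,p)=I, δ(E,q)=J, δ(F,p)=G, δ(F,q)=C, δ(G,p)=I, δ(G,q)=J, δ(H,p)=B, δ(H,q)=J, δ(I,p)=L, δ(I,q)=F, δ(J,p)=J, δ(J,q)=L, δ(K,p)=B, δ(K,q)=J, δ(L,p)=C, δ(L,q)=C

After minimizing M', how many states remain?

6

First remove the unreachable states {A,D,E,K}; 8 states remain.
Start with accepting vs non-accepting: {F,G,H,L} | {B,C,I,J}.
Refine {F,G,H,L} on symbol p: members go to different blocks, giving {G,H,L} and {F}.
Split {B,C,I,J} by δ(·,p) → {B,C,I} and {J}.
Refine {G,H,L} on symbol q: members go to different blocks, giving {G,H} and {L}.
On input q, block {B,C,I} splits into {B,I} and {C}.
Stable partition: {G,H} | {B,I} | {F} | {J} | {L} | {C} — 6 equivalence classes.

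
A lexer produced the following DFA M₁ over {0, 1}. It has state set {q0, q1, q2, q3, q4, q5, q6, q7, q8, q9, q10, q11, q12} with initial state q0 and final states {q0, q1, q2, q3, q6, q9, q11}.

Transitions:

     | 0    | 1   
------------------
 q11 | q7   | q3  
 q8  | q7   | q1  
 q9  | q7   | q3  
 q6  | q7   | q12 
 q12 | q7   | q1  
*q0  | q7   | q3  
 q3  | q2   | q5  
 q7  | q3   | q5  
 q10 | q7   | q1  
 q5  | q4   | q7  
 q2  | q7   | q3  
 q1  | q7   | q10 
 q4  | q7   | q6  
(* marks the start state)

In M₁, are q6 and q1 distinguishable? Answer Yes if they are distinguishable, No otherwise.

No

First remove the unreachable states {q8,q9,q11}; 10 states remain.
Initial partition by acceptance: {q0,q1,q2,q3,q6} | {q4,q5,q7,q10,q12}.
On input 0, block {q0,q1,q2,q3,q6} splits into {q0,q1,q2,q6} and {q3}.
On input 1, block {q0,q1,q2,q6} splits into {q0,q2} and {q1,q6}.
On input 0, block {q4,q5,q7,q10,q12} splits into {q4,q5,q10,q12} and {q7}.
Refine {q4,q5,q10,q12} on symbol 0: members go to different blocks, giving {q4,q10,q12} and {q5}.
The partition is now stable with 6 blocks: {q0,q2} | {q4,q10,q12} | {q3} | {q1,q6} | {q7} | {q5}.
q6 and q1 lie in the same block of the stable partition, so they are equivalent — no string distinguishes them.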